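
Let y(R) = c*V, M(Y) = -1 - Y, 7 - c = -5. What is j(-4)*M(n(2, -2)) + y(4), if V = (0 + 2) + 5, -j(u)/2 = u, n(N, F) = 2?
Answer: 60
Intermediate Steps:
c = 12 (c = 7 - 1*(-5) = 7 + 5 = 12)
j(u) = -2*u
V = 7 (V = 2 + 5 = 7)
y(R) = 84 (y(R) = 12*7 = 84)
j(-4)*M(n(2, -2)) + y(4) = (-2*(-4))*(-1 - 1*2) + 84 = 8*(-1 - 2) + 84 = 8*(-3) + 84 = -24 + 84 = 60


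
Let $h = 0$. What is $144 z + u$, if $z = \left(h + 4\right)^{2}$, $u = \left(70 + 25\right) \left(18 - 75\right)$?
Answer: $-3111$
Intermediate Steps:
$u = -5415$ ($u = 95 \left(-57\right) = -5415$)
$z = 16$ ($z = \left(0 + 4\right)^{2} = 4^{2} = 16$)
$144 z + u = 144 \cdot 16 - 5415 = 2304 - 5415 = -3111$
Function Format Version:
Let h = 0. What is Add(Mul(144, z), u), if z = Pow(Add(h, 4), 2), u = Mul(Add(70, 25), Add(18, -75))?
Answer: -3111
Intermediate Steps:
u = -5415 (u = Mul(95, -57) = -5415)
z = 16 (z = Pow(Add(0, 4), 2) = Pow(4, 2) = 16)
Add(Mul(144, z), u) = Add(Mul(144, 16), -5415) = Add(2304, -5415) = -3111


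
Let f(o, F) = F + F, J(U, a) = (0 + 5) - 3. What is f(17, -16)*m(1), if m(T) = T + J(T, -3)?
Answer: -96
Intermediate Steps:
J(U, a) = 2 (J(U, a) = 5 - 3 = 2)
f(o, F) = 2*F
m(T) = 2 + T (m(T) = T + 2 = 2 + T)
f(17, -16)*m(1) = (2*(-16))*(2 + 1) = -32*3 = -96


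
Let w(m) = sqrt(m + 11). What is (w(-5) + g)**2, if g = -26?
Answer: (26 - sqrt(6))**2 ≈ 554.63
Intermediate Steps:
w(m) = sqrt(11 + m)
(w(-5) + g)**2 = (sqrt(11 - 5) - 26)**2 = (sqrt(6) - 26)**2 = (-26 + sqrt(6))**2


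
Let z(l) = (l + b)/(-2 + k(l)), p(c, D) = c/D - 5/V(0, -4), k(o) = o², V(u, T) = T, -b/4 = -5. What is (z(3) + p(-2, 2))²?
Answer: 9801/784 ≈ 12.501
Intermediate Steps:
b = 20 (b = -4*(-5) = 20)
p(c, D) = 5/4 + c/D (p(c, D) = c/D - 5/(-4) = c/D - 5*(-¼) = c/D + 5/4 = 5/4 + c/D)
z(l) = (20 + l)/(-2 + l²) (z(l) = (l + 20)/(-2 + l²) = (20 + l)/(-2 + l²))
(z(3) + p(-2, 2))² = ((20 + 3)/(-2 + 3²) + (5/4 - 2/2))² = (23/(-2 + 9) + (5/4 - 2*½))² = (23/7 + (5/4 - 1))² = ((⅐)*23 + ¼)² = (23/7 + ¼)² = (99/28)² = 9801/784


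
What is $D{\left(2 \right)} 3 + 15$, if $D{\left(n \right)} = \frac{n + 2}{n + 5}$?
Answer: $\frac{117}{7} \approx 16.714$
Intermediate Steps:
$D{\left(n \right)} = \frac{2 + n}{5 + n}$
$D{\left(2 \right)} 3 + 15 = \frac{2 + 2}{5 + 2} \cdot 3 + 15 = \frac{1}{7} \cdot 4 \cdot 3 + 15 = \frac{4}{7} \cdot 3 + 15 = \frac{12}{7} + 15 = \frac{117}{7}$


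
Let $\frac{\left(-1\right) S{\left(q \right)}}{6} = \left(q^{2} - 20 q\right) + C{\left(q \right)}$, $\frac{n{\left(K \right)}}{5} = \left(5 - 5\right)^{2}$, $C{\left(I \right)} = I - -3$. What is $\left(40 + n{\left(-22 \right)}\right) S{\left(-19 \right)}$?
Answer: $-174000$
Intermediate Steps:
$C{\left(I \right)} = 3 + I$ ($C{\left(I \right)} = I + 3 = 3 + I$)
$n{\left(K \right)} = 0$ ($n{\left(K \right)} = 5 \left(5 - 5\right)^{2} = 5 \cdot 0^{2} = 5 \cdot 0 = 0$)
$S{\left(q \right)} = -18 - 6 q^{2} + 114 q$ ($S{\left(q \right)} = - 6 \left(\left(q^{2} - 20 q\right) + \left(3 + q\right)\right) = - 6 \left(3 + q^{2} - 19 q\right) = -18 - 6 q^{2} + 114 q$)
$\left(40 + n{\left(-22 \right)}\right) S{\left(-19 \right)} = \left(40 + 0\right) \left(-18 - 6 \left(-19\right)^{2} + 114 \left(-19\right)\right) = 40 \left(-18 - 2166 - 2166\right) = 40 \left(-4350\right) = -174000$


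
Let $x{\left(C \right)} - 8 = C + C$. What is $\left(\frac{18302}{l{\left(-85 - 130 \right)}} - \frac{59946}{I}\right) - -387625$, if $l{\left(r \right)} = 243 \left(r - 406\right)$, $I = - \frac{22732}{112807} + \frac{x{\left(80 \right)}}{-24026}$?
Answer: $\frac{14393227492820351525}{21319221519756} \approx 6.7513 \cdot 10^{5}$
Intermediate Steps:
$x{\left(C \right)} = 8 + 2 C$ ($x{\left(C \right)} = 8 + \left(C + C\right) = 8 + 2 C$)
$I = - \frac{282555304}{1355150491}$ ($I = - \frac{22732}{112807} + \frac{8 + 2 \cdot 80}{-24026} = \left(-22732\right) \frac{1}{112807} + \left(8 + 160\right) \left(- \frac{1}{24026}\right) = - \frac{22732}{112807} + 168 \left(- \frac{1}{24026}\right) = - \frac{22732}{112807} - \frac{84}{12013} = - \frac{282555304}{1355150491} \approx -0.2085$)
$l{\left(r \right)} = -98658 + 243 r$ ($l{\left(r \right)} = 243 \left(-406 + r\right) = -98658 + 243 r$)
$\left(\frac{18302}{l{\left(-85 - 130 \right)}} - \frac{59946}{I}\right) - -387625 = \left(\frac{18302}{-98658 + 243 \left(-85 - 130\right)} - \frac{59946}{- \frac{282555304}{1355150491}}\right) - -387625 = \left(\frac{18302}{-98658 + 243 \left(-85 - 130\right)} - - \frac{40617925666743}{141277652}\right) + 387625 = \left(\frac{18302}{-98658 + 243 \left(-215\right)} + \frac{40617925666743}{141277652}\right) + 387625 = \left(\frac{18302}{-98658 - 52245} + \frac{40617925666743}{141277652}\right) + 387625 = \left(\frac{18302}{-150903} + \frac{40617925666743}{141277652}\right) + 387625 = \left(18302 \left(- \frac{1}{150903}\right) + \frac{40617925666743}{141277652}\right) + 387625 = \left(- \frac{18302}{150903} + \frac{40617925666743}{141277652}\right) + 387625 = \frac{6129364251224932025}{21319221519756} + 387625 = \frac{14393227492820351525}{21319221519756}$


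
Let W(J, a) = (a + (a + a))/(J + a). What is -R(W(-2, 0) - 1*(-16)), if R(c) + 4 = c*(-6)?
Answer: 100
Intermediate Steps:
W(J, a) = 3*a/(J + a) (W(J, a) = (a + 2*a)/(J + a) = (3*a)/(J + a) = 3*a/(J + a))
R(c) = -4 - 6*c (R(c) = -4 + c*(-6) = -4 - 6*c)
-R(W(-2, 0) - 1*(-16)) = -(-4 - 6*(3*0/(-2 + 0) - 1*(-16))) = -(-4 - 6*(3*0/(-2) + 16)) = -(-4 - 6*(3*0*(-½) + 16)) = -(-4 - 6*(0 + 16)) = -(-4 - 6*16) = -(-4 - 96) = -1*(-100) = 100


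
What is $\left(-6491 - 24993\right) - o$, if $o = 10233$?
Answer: $-41717$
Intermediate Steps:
$\left(-6491 - 24993\right) - o = \left(-6491 - 24993\right) - 10233 = -31484 - 10233 = -41717$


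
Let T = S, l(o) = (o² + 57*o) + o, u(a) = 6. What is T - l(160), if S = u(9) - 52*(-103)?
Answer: -29518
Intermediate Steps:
l(o) = o² + 58*o
S = 5362 (S = 6 - 52*(-103) = 6 + 5356 = 5362)
T = 5362
T - l(160) = 5362 - 160*(58 + 160) = 5362 - 160*218 = 5362 - 1*34880 = 5362 - 34880 = -29518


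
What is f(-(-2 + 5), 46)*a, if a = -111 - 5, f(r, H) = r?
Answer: 348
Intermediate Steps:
a = -116
f(-(-2 + 5), 46)*a = -(-2 + 5)*(-116) = -1*3*(-116) = -3*(-116) = 348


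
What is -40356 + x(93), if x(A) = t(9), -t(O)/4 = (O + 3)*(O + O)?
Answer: -41220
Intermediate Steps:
t(O) = -8*O*(3 + O) (t(O) = -4*(O + 3)*(O + O) = -4*(3 + O)*2*O = -8*O*(3 + O))
x(A) = -864 (x(A) = -8*9*(3 + 9) = -8*9*12 = -864)
-40356 + x(93) = -40356 - 864 = -41220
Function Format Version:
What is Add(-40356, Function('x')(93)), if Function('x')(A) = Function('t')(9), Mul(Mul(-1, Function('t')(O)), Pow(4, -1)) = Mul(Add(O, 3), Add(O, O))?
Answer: -41220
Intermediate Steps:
Function('t')(O) = Mul(-8, O, Add(3, O)) (Function('t')(O) = Mul(-4, Mul(Add(O, 3), Add(O, O))) = Mul(-4, Mul(Add(3, O), Mul(2, O))) = Mul(-4, Mul(2, O, Add(3, O))) = Mul(-8, O, Add(3, O)))
Function('x')(A) = -864 (Function('x')(A) = Mul(-8, 9, Add(3, 9)) = Mul(-8, 9, 12) = -864)
Add(-40356, Function('x')(93)) = Add(-40356, -864) = -41220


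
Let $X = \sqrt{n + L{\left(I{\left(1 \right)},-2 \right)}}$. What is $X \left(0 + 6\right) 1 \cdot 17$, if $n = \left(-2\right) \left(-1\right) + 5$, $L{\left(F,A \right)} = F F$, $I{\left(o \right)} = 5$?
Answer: $408 \sqrt{2} \approx 577.0$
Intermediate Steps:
$L{\left(F,A \right)} = F^{2}$
$n = 7$ ($n = 2 + 5 = 7$)
$X = 4 \sqrt{2}$ ($X = \sqrt{7 + 5^{2}} = \sqrt{7 + 25} = \sqrt{32} = 4 \sqrt{2} \approx 5.6569$)
$X \left(0 + 6\right) 1 \cdot 17 = 4 \sqrt{2} \left(0 + 6\right) 1 \cdot 17 = 4 \sqrt{2} \cdot 6 \cdot 1 \cdot 17 = 4 \sqrt{2} \cdot 6 \cdot 17 = 24 \sqrt{2} \cdot 17 = 408 \sqrt{2}$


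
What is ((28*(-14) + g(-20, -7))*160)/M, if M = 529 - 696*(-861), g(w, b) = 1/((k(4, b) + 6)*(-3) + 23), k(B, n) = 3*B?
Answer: -388896/3718667 ≈ -0.10458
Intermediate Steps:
g(w, b) = -1/31 (g(w, b) = 1/((3*4 + 6)*(-3) + 23) = 1/((12 + 6)*(-3) + 23) = 1/(18*(-3) + 23) = 1/(-54 + 23) = 1/(-31) = -1/31)
M = 599785 (M = 529 + 599256 = 599785)
((28*(-14) + g(-20, -7))*160)/M = ((28*(-14) - 1/31)*160)/599785 = ((-392 - 1/31)*160)*(1/599785) = -12153/31*160*(1/599785) = -1944480/31*1/599785 = -388896/3718667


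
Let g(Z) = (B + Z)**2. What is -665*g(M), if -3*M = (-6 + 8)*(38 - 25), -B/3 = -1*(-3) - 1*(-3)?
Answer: -4256000/9 ≈ -4.7289e+5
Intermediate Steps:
B = -18 (B = -3*(-1*(-3) - 1*(-3)) = -3*(3 + 3) = -3*6 = -18)
M = -26/3 (M = -(-6 + 8)*(38 - 25)/3 = -2*13/3 = -1/3*26 = -26/3 ≈ -8.6667)
g(Z) = (-18 + Z)**2
-665*g(M) = -665*(-18 - 26/3)**2 = -665*(-80/3)**2 = -665*6400/9 = -4256000/9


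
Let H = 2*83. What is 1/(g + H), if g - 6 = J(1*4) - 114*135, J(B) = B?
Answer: -1/15214 ≈ -6.5729e-5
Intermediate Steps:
g = -15380 (g = 6 + (1*4 - 114*135) = 6 + (4 - 15390) = 6 - 15386 = -15380)
H = 166
1/(g + H) = 1/(-15380 + 166) = 1/(-15214) = -1/15214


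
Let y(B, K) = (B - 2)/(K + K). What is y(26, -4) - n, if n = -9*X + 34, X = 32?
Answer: 251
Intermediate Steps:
y(B, K) = (-2 + B)/(2*K) (y(B, K) = (-2 + B)/((2*K)) = (-2 + B)*(1/(2*K)) = (-2 + B)/(2*K))
n = -254 (n = -9*32 + 34 = -288 + 34 = -254)
y(26, -4) - n = (½)*(-2 + 26)/(-4) - 1*(-254) = (½)*(-¼)*24 + 254 = -3 + 254 = 251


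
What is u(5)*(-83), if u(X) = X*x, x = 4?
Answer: -1660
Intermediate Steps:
u(X) = 4*X (u(X) = X*4 = 4*X)
u(5)*(-83) = (4*5)*(-83) = 20*(-83) = -1660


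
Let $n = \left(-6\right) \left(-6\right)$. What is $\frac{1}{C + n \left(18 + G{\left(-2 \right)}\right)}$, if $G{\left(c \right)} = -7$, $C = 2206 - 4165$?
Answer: $- \frac{1}{1563} \approx -0.0006398$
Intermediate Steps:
$C = -1959$
$n = 36$
$\frac{1}{C + n \left(18 + G{\left(-2 \right)}\right)} = \frac{1}{-1959 + 36 \left(18 - 7\right)} = \frac{1}{-1959 + 36 \cdot 11} = \frac{1}{-1959 + 396} = \frac{1}{-1563} = - \frac{1}{1563}$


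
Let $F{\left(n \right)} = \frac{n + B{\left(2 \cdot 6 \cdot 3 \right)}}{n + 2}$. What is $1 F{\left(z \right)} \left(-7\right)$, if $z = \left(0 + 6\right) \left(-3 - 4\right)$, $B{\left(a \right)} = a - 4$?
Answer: $- \frac{7}{4} \approx -1.75$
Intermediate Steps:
$B{\left(a \right)} = -4 + a$
$z = -42$ ($z = 6 \left(-7\right) = -42$)
$F{\left(n \right)} = \frac{32 + n}{2 + n}$ ($F{\left(n \right)} = \frac{n - \left(4 - 2 \cdot 6 \cdot 3\right)}{n + 2} = \frac{n + \left(-4 + 12 \cdot 3\right)}{2 + n} = \frac{n + \left(-4 + 36\right)}{2 + n} = \frac{n + 32}{2 + n} = \frac{32 + n}{2 + n}$)
$1 F{\left(z \right)} \left(-7\right) = 1 \frac{32 - 42}{2 - 42} \left(-7\right) = 1 \frac{1}{-40} \left(-10\right) \left(-7\right) = 1 \left(\left(- \frac{1}{40}\right) \left(-10\right)\right) \left(-7\right) = 1 \cdot \frac{1}{4} \left(-7\right) = \frac{1}{4} \left(-7\right) = - \frac{7}{4}$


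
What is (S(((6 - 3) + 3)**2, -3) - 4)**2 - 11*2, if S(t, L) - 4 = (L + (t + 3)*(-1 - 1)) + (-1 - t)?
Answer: 13902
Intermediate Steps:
S(t, L) = -3 + L - 3*t (S(t, L) = 4 + ((L + (t + 3)*(-1 - 1)) + (-1 - t)) = 4 + ((L + (3 + t)*(-2)) + (-1 - t)) = 4 + ((L + (-6 - 2*t)) + (-1 - t)) = 4 + ((-6 + L - 2*t) + (-1 - t)) = 4 + (-7 + L - 3*t) = -3 + L - 3*t)
(S(((6 - 3) + 3)**2, -3) - 4)**2 - 11*2 = ((-3 - 3 - 3*((6 - 3) + 3)**2) - 4)**2 - 11*2 = ((-3 - 3 - 3*(3 + 3)**2) - 4)**2 - 22 = ((-3 - 3 - 3*6**2) - 4)**2 - 22 = ((-3 - 3 - 3*36) - 4)**2 - 22 = ((-3 - 3 - 108) - 4)**2 - 22 = (-114 - 4)**2 - 22 = (-118)**2 - 22 = 13924 - 22 = 13902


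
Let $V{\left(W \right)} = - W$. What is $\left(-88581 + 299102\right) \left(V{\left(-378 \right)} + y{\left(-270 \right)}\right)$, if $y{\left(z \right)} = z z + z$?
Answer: $15369717168$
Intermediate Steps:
$y{\left(z \right)} = z + z^{2}$ ($y{\left(z \right)} = z^{2} + z = z + z^{2}$)
$\left(-88581 + 299102\right) \left(V{\left(-378 \right)} + y{\left(-270 \right)}\right) = \left(-88581 + 299102\right) \left(\left(-1\right) \left(-378\right) - 270 \left(1 - 270\right)\right) = 210521 \left(378 - -72630\right) = 210521 \left(378 + 72630\right) = 210521 \cdot 73008 = 15369717168$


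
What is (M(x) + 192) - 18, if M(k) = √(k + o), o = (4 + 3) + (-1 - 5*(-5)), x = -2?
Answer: 174 + √29 ≈ 179.39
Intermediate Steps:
o = 31 (o = 7 + (-1 + 25) = 7 + 24 = 31)
M(k) = √(31 + k) (M(k) = √(k + 31) = √(31 + k))
(M(x) + 192) - 18 = (√(31 - 2) + 192) - 18 = (√29 + 192) - 18 = (192 + √29) - 18 = 174 + √29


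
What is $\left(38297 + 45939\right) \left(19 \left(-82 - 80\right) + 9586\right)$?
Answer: $548207888$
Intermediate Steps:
$\left(38297 + 45939\right) \left(19 \left(-82 - 80\right) + 9586\right) = 84236 \left(19 \left(-162\right) + 9586\right) = 84236 \left(-3078 + 9586\right) = 84236 \cdot 6508 = 548207888$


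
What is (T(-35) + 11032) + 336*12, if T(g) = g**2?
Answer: 16289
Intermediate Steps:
(T(-35) + 11032) + 336*12 = ((-35)**2 + 11032) + 336*12 = (1225 + 11032) + 4032 = 12257 + 4032 = 16289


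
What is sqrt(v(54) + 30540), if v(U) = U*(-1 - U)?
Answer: sqrt(27570) ≈ 166.04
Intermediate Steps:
sqrt(v(54) + 30540) = sqrt(-1*54*(1 + 54) + 30540) = sqrt(-1*54*55 + 30540) = sqrt(-2970 + 30540) = sqrt(27570)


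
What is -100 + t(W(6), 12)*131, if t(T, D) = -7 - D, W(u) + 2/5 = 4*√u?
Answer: -2589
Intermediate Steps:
W(u) = -⅖ + 4*√u
-100 + t(W(6), 12)*131 = -100 + (-7 - 1*12)*131 = -100 + (-7 - 12)*131 = -100 - 19*131 = -100 - 2489 = -2589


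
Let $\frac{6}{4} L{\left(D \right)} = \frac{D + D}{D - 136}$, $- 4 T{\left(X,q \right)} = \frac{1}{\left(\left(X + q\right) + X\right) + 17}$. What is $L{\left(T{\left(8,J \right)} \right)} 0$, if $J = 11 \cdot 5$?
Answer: $0$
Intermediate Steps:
$J = 55$
$T{\left(X,q \right)} = - \frac{1}{4 \left(17 + q + 2 X\right)}$ ($T{\left(X,q \right)} = - \frac{1}{4 \left(\left(\left(X + q\right) + X\right) + 17\right)} = - \frac{1}{4 \left(\left(q + 2 X\right) + 17\right)} = - \frac{1}{4 \left(17 + q + 2 X\right)}$)
$L{\left(D \right)} = \frac{4 D}{3 \left(-136 + D\right)}$ ($L{\left(D \right)} = \frac{2 \frac{D + D}{D - 136}}{3} = \frac{2 \frac{2 D}{-136 + D}}{3} = \frac{4 D}{3 \left(-136 + D\right)}$)
$L{\left(T{\left(8,J \right)} \right)} 0 = \frac{4 \left(- \frac{1}{68 + 4 \cdot 55 + 8 \cdot 8}\right)}{3 \left(-136 - \frac{1}{68 + 4 \cdot 55 + 8 \cdot 8}\right)} 0 = \frac{4 \left(- \frac{1}{68 + 220 + 64}\right)}{3 \left(-136 - \frac{1}{68 + 220 + 64}\right)} 0 = \frac{4 \left(- \frac{1}{352}\right)}{3 \left(-136 - \frac{1}{352}\right)} 0 = \frac{4 \left(\left(-1\right) \frac{1}{352}\right)}{3 \left(-136 - \frac{1}{352}\right)} 0 = \frac{4}{3} \left(- \frac{1}{352}\right) \frac{1}{-136 - \frac{1}{352}} \cdot 0 = \frac{4}{3} \left(- \frac{1}{352}\right) \frac{1}{- \frac{47873}{352}} \cdot 0 = \frac{4}{3} \left(- \frac{1}{352}\right) \left(- \frac{352}{47873}\right) 0 = \frac{4}{143619} \cdot 0 = 0$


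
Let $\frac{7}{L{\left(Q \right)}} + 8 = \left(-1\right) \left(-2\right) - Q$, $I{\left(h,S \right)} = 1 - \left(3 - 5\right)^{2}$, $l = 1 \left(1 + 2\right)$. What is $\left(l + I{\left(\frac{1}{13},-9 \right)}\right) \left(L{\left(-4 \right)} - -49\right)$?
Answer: $0$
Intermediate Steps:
$l = 3$ ($l = 1 \cdot 3 = 3$)
$I{\left(h,S \right)} = -3$ ($I{\left(h,S \right)} = 1 - \left(-2\right)^{2} = 1 - 4 = -3$)
$L{\left(Q \right)} = \frac{7}{-6 - Q}$ ($L{\left(Q \right)} = \frac{7}{-8 - \left(-2 + Q\right)} = \frac{7}{-6 - Q}$)
$\left(l + I{\left(\frac{1}{13},-9 \right)}\right) \left(L{\left(-4 \right)} - -49\right) = \left(3 - 3\right) \left(- \frac{7}{6 - 4} - -49\right) = 0 \left(- \frac{7}{2} + 49\right) = 0 \cdot \frac{91}{2} = 0$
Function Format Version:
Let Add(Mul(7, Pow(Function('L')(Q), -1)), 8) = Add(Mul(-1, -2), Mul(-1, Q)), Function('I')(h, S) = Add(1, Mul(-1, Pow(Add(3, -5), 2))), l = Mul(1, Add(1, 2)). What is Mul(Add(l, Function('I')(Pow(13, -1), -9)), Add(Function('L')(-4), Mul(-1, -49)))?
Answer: 0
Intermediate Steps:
l = 3 (l = Mul(1, 3) = 3)
Function('I')(h, S) = -3 (Function('I')(h, S) = Add(1, Mul(-1, Pow(-2, 2))) = Add(1, Mul(-1, 4)) = Add(1, -4) = -3)
Function('L')(Q) = Mul(7, Pow(Add(-6, Mul(-1, Q)), -1)) (Function('L')(Q) = Mul(7, Pow(Add(-8, Add(Mul(-1, -2), Mul(-1, Q))), -1)) = Mul(7, Pow(Add(-8, Add(2, Mul(-1, Q))), -1)) = Mul(7, Pow(Add(-6, Mul(-1, Q)), -1)))
Mul(Add(l, Function('I')(Pow(13, -1), -9)), Add(Function('L')(-4), Mul(-1, -49))) = Mul(Add(3, -3), Add(Mul(-7, Pow(Add(6, -4), -1)), Mul(-1, -49))) = Mul(0, Add(Mul(-7, Pow(2, -1)), 49)) = Mul(0, Add(Mul(-7, Rational(1, 2)), 49)) = Mul(0, Add(Rational(-7, 2), 49)) = Mul(0, Rational(91, 2)) = 0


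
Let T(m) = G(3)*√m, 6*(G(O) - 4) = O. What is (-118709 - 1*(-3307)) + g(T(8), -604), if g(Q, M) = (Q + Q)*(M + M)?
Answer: -115402 - 21744*√2 ≈ -1.4615e+5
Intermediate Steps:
G(O) = 4 + O/6
T(m) = 9*√m/2 (T(m) = (4 + (⅙)*3)*√m = (4 + ½)*√m = 9*√m/2)
g(Q, M) = 4*M*Q (g(Q, M) = (2*Q)*(2*M) = 4*M*Q)
(-118709 - 1*(-3307)) + g(T(8), -604) = (-118709 - 1*(-3307)) + 4*(-604)*(9*√8/2) = (-118709 + 3307) + 4*(-604)*(9*(2*√2)/2) = -115402 + 4*(-604)*(9*√2) = -115402 - 21744*√2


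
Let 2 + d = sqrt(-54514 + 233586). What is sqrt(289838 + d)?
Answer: 2*sqrt(72459 + 2*sqrt(2798)) ≈ 538.76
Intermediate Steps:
d = -2 + 8*sqrt(2798) (d = -2 + sqrt(-54514 + 233586) = -2 + sqrt(179072) = -2 + 8*sqrt(2798) ≈ 421.17)
sqrt(289838 + d) = sqrt(289838 + (-2 + 8*sqrt(2798))) = sqrt(289836 + 8*sqrt(2798))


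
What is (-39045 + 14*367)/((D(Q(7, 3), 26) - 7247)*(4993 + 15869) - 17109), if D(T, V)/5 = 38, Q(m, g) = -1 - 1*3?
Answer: 33907/147240243 ≈ 0.00023028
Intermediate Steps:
Q(m, g) = -4 (Q(m, g) = -1 - 3 = -4)
D(T, V) = 190 (D(T, V) = 5*38 = 190)
(-39045 + 14*367)/((D(Q(7, 3), 26) - 7247)*(4993 + 15869) - 17109) = (-39045 + 14*367)/((190 - 7247)*(4993 + 15869) - 17109) = (-39045 + 5138)/(-7057*20862 - 17109) = -33907/(-147223134 - 17109) = -33907/(-147240243) = -33907*(-1/147240243) = 33907/147240243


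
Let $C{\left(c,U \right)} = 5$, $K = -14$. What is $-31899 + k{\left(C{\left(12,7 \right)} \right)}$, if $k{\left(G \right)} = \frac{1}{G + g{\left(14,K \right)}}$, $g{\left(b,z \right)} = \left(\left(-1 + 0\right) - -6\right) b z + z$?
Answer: $- \frac{31548112}{989} \approx -31899.0$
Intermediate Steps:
$g{\left(b,z \right)} = z + 5 b z$ ($g{\left(b,z \right)} = \left(-1 + 6\right) b z + z = 5 b z + z = z + 5 b z$)
$k{\left(G \right)} = \frac{1}{-994 + G}$ ($k{\left(G \right)} = \frac{1}{G - 14 \left(1 + 5 \cdot 14\right)} = \frac{1}{G - 14 \left(1 + 70\right)} = \frac{1}{G - 994} = \frac{1}{-994 + G}$)
$-31899 + k{\left(C{\left(12,7 \right)} \right)} = -31899 + \frac{1}{-994 + 5} = -31899 + \frac{1}{-989} = -31899 - \frac{1}{989} = - \frac{31548112}{989}$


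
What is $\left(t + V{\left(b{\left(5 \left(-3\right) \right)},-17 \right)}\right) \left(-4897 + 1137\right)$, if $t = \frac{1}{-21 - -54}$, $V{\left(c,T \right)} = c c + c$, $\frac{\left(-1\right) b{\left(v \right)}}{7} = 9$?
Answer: $- \frac{484660240}{33} \approx -1.4687 \cdot 10^{7}$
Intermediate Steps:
$b{\left(v \right)} = -63$ ($b{\left(v \right)} = \left(-7\right) 9 = -63$)
$V{\left(c,T \right)} = c + c^{2}$ ($V{\left(c,T \right)} = c^{2} + c = c + c^{2}$)
$t = \frac{1}{33}$ ($t = \frac{1}{-21 + 54} = \frac{1}{33} \approx 0.030303$)
$\left(t + V{\left(b{\left(5 \left(-3\right) \right)},-17 \right)}\right) \left(-4897 + 1137\right) = \left(\frac{1}{33} - 63 \left(1 - 63\right)\right) \left(-4897 + 1137\right) = \left(\frac{1}{33} - -3906\right) \left(-3760\right) = \left(\frac{1}{33} + 3906\right) \left(-3760\right) = \frac{128899}{33} \left(-3760\right) = - \frac{484660240}{33}$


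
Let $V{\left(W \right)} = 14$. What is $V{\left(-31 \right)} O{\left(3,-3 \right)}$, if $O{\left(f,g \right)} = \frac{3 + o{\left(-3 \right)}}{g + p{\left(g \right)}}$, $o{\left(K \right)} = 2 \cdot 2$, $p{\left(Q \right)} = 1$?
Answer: $-49$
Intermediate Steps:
$o{\left(K \right)} = 4$
$O{\left(f,g \right)} = \frac{7}{1 + g}$ ($O{\left(f,g \right)} = \frac{3 + 4}{g + 1} = \frac{7}{1 + g}$)
$V{\left(-31 \right)} O{\left(3,-3 \right)} = 14 \frac{7}{1 - 3} = 14 \frac{7}{-2} = 14 \cdot 7 \left(- \frac{1}{2}\right) = 14 \left(- \frac{7}{2}\right) = -49$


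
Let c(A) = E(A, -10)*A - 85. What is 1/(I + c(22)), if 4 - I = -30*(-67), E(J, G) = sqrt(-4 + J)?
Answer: -697/1454523 - 22*sqrt(2)/1454523 ≈ -0.00050058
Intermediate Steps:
I = -2006 (I = 4 - (-30)*(-67) = 4 - 1*2010 = 4 - 2010 = -2006)
c(A) = -85 + A*sqrt(-4 + A) (c(A) = sqrt(-4 + A)*A - 85 = A*sqrt(-4 + A) - 85 = -85 + A*sqrt(-4 + A))
1/(I + c(22)) = 1/(-2006 + (-85 + 22*sqrt(-4 + 22))) = 1/(-2006 + (-85 + 22*sqrt(18))) = 1/(-2006 + (-85 + 22*(3*sqrt(2)))) = 1/(-2006 + (-85 + 66*sqrt(2))) = 1/(-2091 + 66*sqrt(2))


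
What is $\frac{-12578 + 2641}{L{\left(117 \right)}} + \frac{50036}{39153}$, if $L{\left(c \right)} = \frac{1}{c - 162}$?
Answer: $\frac{17507901281}{39153} \approx 4.4717 \cdot 10^{5}$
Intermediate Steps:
$L{\left(c \right)} = \frac{1}{-162 + c}$
$\frac{-12578 + 2641}{L{\left(117 \right)}} + \frac{50036}{39153} = \frac{-12578 + 2641}{\frac{1}{-162 + 117}} + \frac{50036}{39153} = - \frac{9937}{\frac{1}{-45}} + 50036 \cdot \frac{1}{39153} = - \frac{9937}{- \frac{1}{45}} + \frac{50036}{39153} = \left(-9937\right) \left(-45\right) + \frac{50036}{39153} = 447165 + \frac{50036}{39153} = \frac{17507901281}{39153}$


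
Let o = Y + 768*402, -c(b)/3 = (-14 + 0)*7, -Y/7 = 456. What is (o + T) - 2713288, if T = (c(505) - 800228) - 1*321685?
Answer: -3529363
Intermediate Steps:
Y = -3192 (Y = -7*456 = -3192)
c(b) = 294 (c(b) = -3*(-14 + 0)*7 = -(-42)*7 = -3*(-98) = 294)
o = 305544 (o = -3192 + 768*402 = -3192 + 308736 = 305544)
T = -1121619 (T = (294 - 800228) - 1*321685 = -799934 - 321685 = -1121619)
(o + T) - 2713288 = (305544 - 1121619) - 2713288 = -816075 - 2713288 = -3529363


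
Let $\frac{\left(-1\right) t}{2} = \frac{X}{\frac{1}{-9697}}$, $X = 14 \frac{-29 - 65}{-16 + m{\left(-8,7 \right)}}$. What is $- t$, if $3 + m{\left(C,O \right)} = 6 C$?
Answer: $- \frac{25522504}{67} \approx -3.8093 \cdot 10^{5}$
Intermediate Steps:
$m{\left(C,O \right)} = -3 + 6 C$
$X = \frac{1316}{67}$ ($X = 14 \frac{-29 - 65}{-16 + \left(-3 + 6 \left(-8\right)\right)} = 14 \left(- \frac{94}{-16 - 51}\right) = 14 \left(- \frac{94}{-67}\right) = 14 \left(\left(-94\right) \left(- \frac{1}{67}\right)\right) = 14 \cdot \frac{94}{67} = \frac{1316}{67} \approx 19.642$)
$t = \frac{25522504}{67}$ ($t = - 2 \frac{1316}{67 \frac{1}{-9697}} = - 2 \frac{1316}{67 \left(- \frac{1}{9697}\right)} = - 2 \cdot \frac{1316}{67} \left(-9697\right) = \left(-2\right) \left(- \frac{12761252}{67}\right) = \frac{25522504}{67} \approx 3.8093 \cdot 10^{5}$)
$- t = \left(-1\right) \frac{25522504}{67} = - \frac{25522504}{67}$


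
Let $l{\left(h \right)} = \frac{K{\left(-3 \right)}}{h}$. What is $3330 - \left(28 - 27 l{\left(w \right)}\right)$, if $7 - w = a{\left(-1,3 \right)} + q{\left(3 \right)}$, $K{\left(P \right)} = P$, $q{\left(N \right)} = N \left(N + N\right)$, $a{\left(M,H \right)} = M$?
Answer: $\frac{33101}{10} \approx 3310.1$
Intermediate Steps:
$q{\left(N \right)} = 2 N^{2}$ ($q{\left(N \right)} = N 2 N = 2 N^{2}$)
$w = -10$ ($w = 7 - \left(-1 + 2 \cdot 3^{2}\right) = 7 - \left(-1 + 2 \cdot 9\right) = 7 - \left(-1 + 18\right) = 7 - 17 = -10$)
$l{\left(h \right)} = - \frac{3}{h}$
$3330 - \left(28 - 27 l{\left(w \right)}\right) = 3330 - \left(28 - 27 \left(- \frac{3}{-10}\right)\right) = 3330 - \left(28 - 27 \left(\left(-3\right) \left(- \frac{1}{10}\right)\right)\right) = 3330 - \left(28 - \frac{81}{10}\right) = 3330 - \frac{199}{10} = \frac{33101}{10}$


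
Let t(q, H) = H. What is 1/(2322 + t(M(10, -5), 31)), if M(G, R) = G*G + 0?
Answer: 1/2353 ≈ 0.00042499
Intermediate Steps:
M(G, R) = G² (M(G, R) = G² + 0 = G²)
1/(2322 + t(M(10, -5), 31)) = 1/(2322 + 31) = 1/2353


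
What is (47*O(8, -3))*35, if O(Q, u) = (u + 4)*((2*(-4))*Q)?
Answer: -105280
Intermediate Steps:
O(Q, u) = -8*Q*(4 + u) (O(Q, u) = (4 + u)*(-8*Q) = -8*Q*(4 + u))
(47*O(8, -3))*35 = (47*(-8*8*(4 - 3)))*35 = (47*(-8*8*1))*35 = (47*(-64))*35 = -3008*35 = -105280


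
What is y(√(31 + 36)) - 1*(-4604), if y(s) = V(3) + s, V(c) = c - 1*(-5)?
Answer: 4612 + √67 ≈ 4620.2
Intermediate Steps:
V(c) = 5 + c (V(c) = c + 5 = 5 + c)
y(s) = 8 + s (y(s) = (5 + 3) + s = 8 + s)
y(√(31 + 36)) - 1*(-4604) = (8 + √(31 + 36)) - 1*(-4604) = (8 + √67) + 4604 = 4612 + √67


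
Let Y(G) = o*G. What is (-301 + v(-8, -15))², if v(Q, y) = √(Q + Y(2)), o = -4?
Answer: 90585 - 2408*I ≈ 90585.0 - 2408.0*I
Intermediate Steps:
Y(G) = -4*G
v(Q, y) = √(-8 + Q) (v(Q, y) = √(Q - 4*2) = √(Q - 8) = √(-8 + Q))
(-301 + v(-8, -15))² = (-301 + √(-8 - 8))² = (-301 + √(-16))² = (-301 + 4*I)²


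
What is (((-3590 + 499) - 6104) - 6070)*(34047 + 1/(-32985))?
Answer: -3428642017582/6597 ≈ -5.1973e+8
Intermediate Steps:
(((-3590 + 499) - 6104) - 6070)*(34047 + 1/(-32985)) = ((-3091 - 6104) - 6070)*(34047 - 1/32985) = (-9195 - 6070)*(1123040294/32985) = -15265*1123040294/32985 = -3428642017582/6597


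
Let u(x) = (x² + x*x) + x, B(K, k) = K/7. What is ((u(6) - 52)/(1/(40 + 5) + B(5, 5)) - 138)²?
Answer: 141919569/13456 ≈ 10547.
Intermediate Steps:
B(K, k) = K/7 (B(K, k) = K*(⅐) = K/7)
u(x) = x + 2*x² (u(x) = (x² + x²) + x = 2*x² + x = x + 2*x²)
((u(6) - 52)/(1/(40 + 5) + B(5, 5)) - 138)² = ((6*(1 + 2*6) - 52)/(1/(40 + 5) + (⅐)*5) - 138)² = ((6*(1 + 12) - 52)/(1/45 + 5/7) - 138)² = ((6*13 - 52)/(1/45 + 5/7) - 138)² = ((78 - 52)/(232/315) - 138)² = (26*(315/232) - 138)² = (4095/116 - 138)² = (-11913/116)² = 141919569/13456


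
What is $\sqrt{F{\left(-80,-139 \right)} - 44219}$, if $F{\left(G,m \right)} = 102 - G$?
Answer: $3 i \sqrt{4893} \approx 209.85 i$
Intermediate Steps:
$\sqrt{F{\left(-80,-139 \right)} - 44219} = \sqrt{\left(102 - -80\right) - 44219} = \sqrt{\left(102 + 80\right) - 44219} = \sqrt{182 - 44219} = \sqrt{-44037} = 3 i \sqrt{4893}$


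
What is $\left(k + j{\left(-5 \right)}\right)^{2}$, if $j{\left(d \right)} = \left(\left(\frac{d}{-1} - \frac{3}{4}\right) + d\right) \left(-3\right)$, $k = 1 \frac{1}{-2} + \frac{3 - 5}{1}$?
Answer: $\frac{1}{16} \approx 0.0625$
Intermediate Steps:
$k = - \frac{5}{2}$ ($k = 1 \left(- \frac{1}{2}\right) - 2 = - \frac{1}{2} - 2 = - \frac{5}{2} \approx -2.5$)
$j{\left(d \right)} = \frac{9}{4}$ ($j{\left(d \right)} = \left(\left(d \left(-1\right) - \frac{3}{4}\right) + d\right) \left(-3\right) = \left(\left(- d - \frac{3}{4}\right) + d\right) \left(-3\right) = \left(\left(- \frac{3}{4} - d\right) + d\right) \left(-3\right) = \left(- \frac{3}{4}\right) \left(-3\right) = \frac{9}{4}$)
$\left(k + j{\left(-5 \right)}\right)^{2} = \left(- \frac{5}{2} + \frac{9}{4}\right)^{2} = \left(- \frac{1}{4}\right)^{2} = \frac{1}{16}$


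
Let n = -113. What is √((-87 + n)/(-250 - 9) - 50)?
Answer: 5*I*√132090/259 ≈ 7.0163*I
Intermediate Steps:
√((-87 + n)/(-250 - 9) - 50) = √((-87 - 113)/(-250 - 9) - 50) = √(-200/(-259) - 50) = √(-200*(-1/259) - 50) = √(200/259 - 50) = √(-12750/259) = 5*I*√132090/259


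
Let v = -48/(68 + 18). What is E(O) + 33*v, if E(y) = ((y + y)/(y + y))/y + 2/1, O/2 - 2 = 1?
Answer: -4193/258 ≈ -16.252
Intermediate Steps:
O = 6 (O = 4 + 2*1 = 4 + 2 = 6)
E(y) = 2 + 1/y (E(y) = ((2*y)/((2*y)))/y + 2*1 = ((2*y)*(1/(2*y)))/y + 2 = 1/y + 2 = 2 + 1/y)
v = -24/43 (v = -48/86 = -48*1/86 = -24/43 ≈ -0.55814)
E(O) + 33*v = (2 + 1/6) + 33*(-24/43) = (2 + ⅙) - 792/43 = 13/6 - 792/43 = -4193/258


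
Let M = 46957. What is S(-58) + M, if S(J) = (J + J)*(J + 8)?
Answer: 52757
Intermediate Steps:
S(J) = 2*J*(8 + J) (S(J) = (2*J)*(8 + J) = 2*J*(8 + J))
S(-58) + M = 2*(-58)*(8 - 58) + 46957 = 2*(-58)*(-50) + 46957 = 5800 + 46957 = 52757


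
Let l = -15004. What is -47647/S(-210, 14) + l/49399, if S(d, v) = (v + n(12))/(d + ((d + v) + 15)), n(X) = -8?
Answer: 920302143799/296394 ≈ 3.1050e+6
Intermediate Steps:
S(d, v) = (-8 + v)/(15 + v + 2*d) (S(d, v) = (v - 8)/(d + ((d + v) + 15)) = (-8 + v)/(d + (15 + d + v)) = (-8 + v)/(15 + v + 2*d))
-47647/S(-210, 14) + l/49399 = -47647*(15 + 14 + 2*(-210))/(-8 + 14) - 15004/49399 = -47647/(6/(15 + 14 - 420)) - 15004*1/49399 = -47647/(6/(-391)) - 15004/49399 = -47647/((-1/391*6)) - 15004/49399 = -47647/(-6/391) - 15004/49399 = -47647*(-391/6) - 15004/49399 = 18629977/6 - 15004/49399 = 920302143799/296394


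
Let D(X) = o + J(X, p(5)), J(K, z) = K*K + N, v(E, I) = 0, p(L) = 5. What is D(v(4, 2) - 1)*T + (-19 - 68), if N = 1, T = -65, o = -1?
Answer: -152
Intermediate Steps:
J(K, z) = 1 + K² (J(K, z) = K*K + 1 = K² + 1 = 1 + K²)
D(X) = X² (D(X) = -1 + (1 + X²) = X²)
D(v(4, 2) - 1)*T + (-19 - 68) = (0 - 1)²*(-65) + (-19 - 68) = (-1)²*(-65) - 87 = 1*(-65) - 87 = -65 - 87 = -152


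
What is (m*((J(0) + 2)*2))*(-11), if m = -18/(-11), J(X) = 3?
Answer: -180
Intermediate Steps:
m = 18/11 (m = -18*(-1/11) = 18/11 ≈ 1.6364)
(m*((J(0) + 2)*2))*(-11) = (18*((3 + 2)*2)/11)*(-11) = (18*(5*2)/11)*(-11) = ((18/11)*10)*(-11) = (180/11)*(-11) = -180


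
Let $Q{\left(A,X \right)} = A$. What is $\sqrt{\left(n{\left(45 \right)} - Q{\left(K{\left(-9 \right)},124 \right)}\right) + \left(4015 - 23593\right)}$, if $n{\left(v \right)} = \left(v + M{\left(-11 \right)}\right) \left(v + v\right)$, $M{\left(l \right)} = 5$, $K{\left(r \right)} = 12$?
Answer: $i \sqrt{15090} \approx 122.84 i$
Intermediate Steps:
$n{\left(v \right)} = 2 v \left(5 + v\right)$ ($n{\left(v \right)} = \left(v + 5\right) \left(v + v\right) = \left(5 + v\right) 2 v = 2 v \left(5 + v\right)$)
$\sqrt{\left(n{\left(45 \right)} - Q{\left(K{\left(-9 \right)},124 \right)}\right) + \left(4015 - 23593\right)} = \sqrt{\left(2 \cdot 45 \left(5 + 45\right) - 12\right) + \left(4015 - 23593\right)} = \sqrt{\left(2 \cdot 45 \cdot 50 - 12\right) + \left(4015 - 23593\right)} = \sqrt{\left(4500 - 12\right) - 19578} = \sqrt{4488 - 19578} = \sqrt{-15090} = i \sqrt{15090}$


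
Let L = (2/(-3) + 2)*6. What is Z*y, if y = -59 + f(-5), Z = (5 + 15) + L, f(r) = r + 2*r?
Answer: -2072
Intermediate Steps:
f(r) = 3*r
L = 8 (L = (2*(-1/3) + 2)*6 = (-2/3 + 2)*6 = (4/3)*6 = 8)
Z = 28 (Z = (5 + 15) + 8 = 20 + 8 = 28)
y = -74 (y = -59 + 3*(-5) = -59 - 15 = -74)
Z*y = 28*(-74) = -2072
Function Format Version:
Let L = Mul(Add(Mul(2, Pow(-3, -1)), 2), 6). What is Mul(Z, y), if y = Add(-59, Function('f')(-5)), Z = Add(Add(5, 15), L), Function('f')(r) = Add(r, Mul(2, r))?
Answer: -2072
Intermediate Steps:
Function('f')(r) = Mul(3, r)
L = 8 (L = Mul(Add(Mul(2, Rational(-1, 3)), 2), 6) = Mul(Add(Rational(-2, 3), 2), 6) = Mul(Rational(4, 3), 6) = 8)
Z = 28 (Z = Add(Add(5, 15), 8) = Add(20, 8) = 28)
y = -74 (y = Add(-59, Mul(3, -5)) = Add(-59, -15) = -74)
Mul(Z, y) = Mul(28, -74) = -2072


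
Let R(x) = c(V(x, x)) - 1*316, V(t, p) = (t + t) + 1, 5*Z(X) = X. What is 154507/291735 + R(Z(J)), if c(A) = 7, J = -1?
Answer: -89991608/291735 ≈ -308.47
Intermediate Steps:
Z(X) = X/5
V(t, p) = 1 + 2*t (V(t, p) = 2*t + 1 = 1 + 2*t)
R(x) = -309 (R(x) = 7 - 1*316 = 7 - 316 = -309)
154507/291735 + R(Z(J)) = 154507/291735 - 309 = -89991608/291735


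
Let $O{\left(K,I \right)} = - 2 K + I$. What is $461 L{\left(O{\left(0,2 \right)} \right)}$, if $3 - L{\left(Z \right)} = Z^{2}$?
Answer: $-461$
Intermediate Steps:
$O{\left(K,I \right)} = I - 2 K$
$L{\left(Z \right)} = 3 - Z^{2}$
$461 L{\left(O{\left(0,2 \right)} \right)} = 461 \left(3 - \left(2 - 0\right)^{2}\right) = 461 \left(3 - \left(2 + 0\right)^{2}\right) = 461 \left(3 - 2^{2}\right) = 461 \left(3 - 4\right) = 461 \left(-1\right) = -461$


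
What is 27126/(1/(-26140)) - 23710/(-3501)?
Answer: -2482466789930/3501 ≈ -7.0907e+8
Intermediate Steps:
27126/(1/(-26140)) - 23710/(-3501) = 27126/(-1/26140) - 23710*(-1/3501) = 27126*(-26140) + 23710/3501 = -709073640 + 23710/3501 = -2482466789930/3501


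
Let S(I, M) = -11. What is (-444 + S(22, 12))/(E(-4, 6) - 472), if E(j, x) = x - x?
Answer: 455/472 ≈ 0.96398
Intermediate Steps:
E(j, x) = 0
(-444 + S(22, 12))/(E(-4, 6) - 472) = (-444 - 11)/(0 - 472) = -455/(-472) = -455*(-1/472) = 455/472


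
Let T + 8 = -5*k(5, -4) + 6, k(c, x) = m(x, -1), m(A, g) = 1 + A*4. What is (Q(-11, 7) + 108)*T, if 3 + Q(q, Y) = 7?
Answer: 8176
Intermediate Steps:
m(A, g) = 1 + 4*A
k(c, x) = 1 + 4*x
Q(q, Y) = 4 (Q(q, Y) = -3 + 7 = 4)
T = 73 (T = -8 + (-5*(1 + 4*(-4)) + 6) = -8 + (-5*(1 - 16) + 6) = -8 + (-5*(-15) + 6) = -8 + (75 + 6) = -8 + 81 = 73)
(Q(-11, 7) + 108)*T = (4 + 108)*73 = 112*73 = 8176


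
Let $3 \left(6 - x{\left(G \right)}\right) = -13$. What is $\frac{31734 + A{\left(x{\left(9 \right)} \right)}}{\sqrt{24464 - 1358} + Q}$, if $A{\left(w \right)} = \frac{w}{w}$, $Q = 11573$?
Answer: $\frac{367269155}{133911223} - \frac{31735 \sqrt{23106}}{133911223} \approx 2.7066$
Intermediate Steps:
$x{\left(G \right)} = \frac{31}{3}$ ($x{\left(G \right)} = 6 - - \frac{13}{3} = 6 + \frac{13}{3} = \frac{31}{3}$)
$A{\left(w \right)} = 1$
$\frac{31734 + A{\left(x{\left(9 \right)} \right)}}{\sqrt{24464 - 1358} + Q} = \frac{31734 + 1}{\sqrt{24464 - 1358} + 11573} = \frac{31735}{\sqrt{23106} + 11573} = \frac{31735}{11573 + \sqrt{23106}}$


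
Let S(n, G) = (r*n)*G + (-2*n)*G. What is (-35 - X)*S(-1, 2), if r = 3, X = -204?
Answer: -338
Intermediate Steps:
S(n, G) = G*n (S(n, G) = (3*n)*G + (-2*n)*G = 3*G*n - 2*G*n = G*n)
(-35 - X)*S(-1, 2) = (-35 - 1*(-204))*(2*(-1)) = (-35 + 204)*(-2) = 169*(-2) = -338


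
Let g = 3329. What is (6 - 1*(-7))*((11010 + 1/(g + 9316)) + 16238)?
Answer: 4479162493/12645 ≈ 3.5422e+5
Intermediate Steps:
(6 - 1*(-7))*((11010 + 1/(g + 9316)) + 16238) = (6 - 1*(-7))*((11010 + 1/(3329 + 9316)) + 16238) = (6 + 7)*((11010 + 1/12645) + 16238) = 13*((11010 + 1/12645) + 16238) = 13*(139221451/12645 + 16238) = 13*(344550961/12645) = 4479162493/12645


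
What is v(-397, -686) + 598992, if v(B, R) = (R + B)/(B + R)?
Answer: 598993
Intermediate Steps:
v(B, R) = 1 (v(B, R) = (B + R)/(B + R) = 1)
v(-397, -686) + 598992 = 1 + 598992 = 598993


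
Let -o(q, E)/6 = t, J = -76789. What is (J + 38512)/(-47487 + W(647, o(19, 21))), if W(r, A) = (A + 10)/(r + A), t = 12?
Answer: 22009275/27305087 ≈ 0.80605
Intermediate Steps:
o(q, E) = -72 (o(q, E) = -6*12 = -72)
W(r, A) = (10 + A)/(A + r)
(J + 38512)/(-47487 + W(647, o(19, 21))) = (-76789 + 38512)/(-47487 + (10 - 72)/(-72 + 647)) = -38277/(-47487 - 62/575) = -38277/(-27305087/575) = -38277*(-575/27305087) = 22009275/27305087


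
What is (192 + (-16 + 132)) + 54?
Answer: 362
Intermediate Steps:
(192 + (-16 + 132)) + 54 = (192 + 116) + 54 = 308 + 54 = 362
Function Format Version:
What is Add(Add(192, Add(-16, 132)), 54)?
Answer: 362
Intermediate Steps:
Add(Add(192, Add(-16, 132)), 54) = Add(Add(192, 116), 54) = Add(308, 54) = 362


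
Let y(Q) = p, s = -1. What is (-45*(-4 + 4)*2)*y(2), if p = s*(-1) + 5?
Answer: 0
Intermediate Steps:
p = 6 (p = -1*(-1) + 5 = 1 + 5 = 6)
y(Q) = 6
(-45*(-4 + 4)*2)*y(2) = -45*(-4 + 4)*2*6 = -0*2*6 = -45*0*6 = 0*6 = 0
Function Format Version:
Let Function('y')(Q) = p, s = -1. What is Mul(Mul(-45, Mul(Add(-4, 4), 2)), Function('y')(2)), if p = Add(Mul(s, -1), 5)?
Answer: 0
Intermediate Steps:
p = 6 (p = Add(Mul(-1, -1), 5) = Add(1, 5) = 6)
Function('y')(Q) = 6
Mul(Mul(-45, Mul(Add(-4, 4), 2)), Function('y')(2)) = Mul(Mul(-45, Mul(Add(-4, 4), 2)), 6) = Mul(Mul(-45, Mul(0, 2)), 6) = Mul(Mul(-45, 0), 6) = Mul(0, 6) = 0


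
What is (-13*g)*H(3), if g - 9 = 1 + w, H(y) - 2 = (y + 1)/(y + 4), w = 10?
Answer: -4680/7 ≈ -668.57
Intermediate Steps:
H(y) = 2 + (1 + y)/(4 + y) (H(y) = 2 + (y + 1)/(y + 4) = 2 + (1 + y)/(4 + y))
g = 20 (g = 9 + (1 + 10) = 9 + 11 = 20)
(-13*g)*H(3) = (-13*20)*(3*(3 + 3)/(4 + 3)) = -780*6/7 = -260*18/7 = -4680/7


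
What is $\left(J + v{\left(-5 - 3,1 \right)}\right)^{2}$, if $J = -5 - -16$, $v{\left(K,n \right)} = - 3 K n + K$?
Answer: $729$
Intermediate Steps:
$v{\left(K,n \right)} = K - 3 K n$ ($v{\left(K,n \right)} = - 3 K n + K = K - 3 K n$)
$J = 11$ ($J = -5 + 16 = 11$)
$\left(J + v{\left(-5 - 3,1 \right)}\right)^{2} = \left(11 + \left(-5 - 3\right) \left(1 - 3\right)\right)^{2} = \left(11 - 8 \left(1 - 3\right)\right)^{2} = \left(11 - -16\right)^{2} = \left(11 + 16\right)^{2} = 27^{2} = 729$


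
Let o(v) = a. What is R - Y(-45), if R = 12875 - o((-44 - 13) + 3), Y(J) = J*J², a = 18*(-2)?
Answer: 104036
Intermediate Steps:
a = -36
o(v) = -36
Y(J) = J³
R = 12911 (R = 12875 - 1*(-36) = 12875 + 36 = 12911)
R - Y(-45) = 12911 - 1*(-45)³ = 12911 - 1*(-91125) = 12911 + 91125 = 104036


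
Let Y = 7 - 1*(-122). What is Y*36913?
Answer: 4761777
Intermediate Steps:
Y = 129 (Y = 7 + 122 = 129)
Y*36913 = 129*36913 = 4761777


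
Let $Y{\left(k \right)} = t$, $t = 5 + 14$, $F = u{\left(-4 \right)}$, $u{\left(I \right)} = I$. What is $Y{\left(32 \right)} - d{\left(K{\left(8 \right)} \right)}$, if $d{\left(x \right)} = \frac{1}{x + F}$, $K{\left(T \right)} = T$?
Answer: $\frac{75}{4} \approx 18.75$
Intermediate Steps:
$F = -4$
$d{\left(x \right)} = \frac{1}{-4 + x}$ ($d{\left(x \right)} = \frac{1}{x - 4} = \frac{1}{-4 + x}$)
$t = 19$
$Y{\left(k \right)} = 19$
$Y{\left(32 \right)} - d{\left(K{\left(8 \right)} \right)} = 19 - \frac{1}{-4 + 8} = 19 - \frac{1}{4} = \frac{75}{4}$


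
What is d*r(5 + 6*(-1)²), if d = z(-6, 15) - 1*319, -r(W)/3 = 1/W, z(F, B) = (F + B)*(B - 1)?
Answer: 579/11 ≈ 52.636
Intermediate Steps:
z(F, B) = (-1 + B)*(B + F) (z(F, B) = (B + F)*(-1 + B) = (-1 + B)*(B + F))
r(W) = -3/W
d = -193 (d = (15² - 1*15 - 1*(-6) + 15*(-6)) - 1*319 = (225 - 15 + 6 - 90) - 319 = 126 - 319 = -193)
d*r(5 + 6*(-1)²) = -(-579)/(5 + 6*(-1)²) = -(-579)/(5 + 6*1) = -(-579)/(5 + 6) = -(-579)/11 = -193*(-3/11) = 579/11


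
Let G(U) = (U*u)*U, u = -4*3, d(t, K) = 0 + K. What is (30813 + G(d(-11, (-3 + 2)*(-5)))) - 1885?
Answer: 28628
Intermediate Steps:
d(t, K) = K
u = -12
G(U) = -12*U² (G(U) = (U*(-12))*U = (-12*U)*U = -12*U²)
(30813 + G(d(-11, (-3 + 2)*(-5)))) - 1885 = (30813 - 12*25*(-3 + 2)²) - 1885 = (30813 - 12*(-1*(-5))²) - 1885 = (30813 - 12*5²) - 1885 = (30813 - 12*25) - 1885 = (30813 - 300) - 1885 = 30513 - 1885 = 28628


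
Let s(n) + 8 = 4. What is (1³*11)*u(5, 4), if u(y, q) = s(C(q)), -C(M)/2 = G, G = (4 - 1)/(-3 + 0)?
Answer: -44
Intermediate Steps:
G = -1 (G = 3/(-3) = 3*(-⅓) = -1)
C(M) = 2 (C(M) = -2*(-1) = 2)
s(n) = -4 (s(n) = -8 + 4 = -4)
u(y, q) = -4
(1³*11)*u(5, 4) = (1³*11)*(-4) = (1*11)*(-4) = 11*(-4) = -44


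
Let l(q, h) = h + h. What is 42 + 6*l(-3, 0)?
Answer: 42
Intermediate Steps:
l(q, h) = 2*h
42 + 6*l(-3, 0) = 42 + 6*(2*0) = 42 + 6*0 = 42 + 0 = 42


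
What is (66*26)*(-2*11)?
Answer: -37752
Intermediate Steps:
(66*26)*(-2*11) = 1716*(-22) = -37752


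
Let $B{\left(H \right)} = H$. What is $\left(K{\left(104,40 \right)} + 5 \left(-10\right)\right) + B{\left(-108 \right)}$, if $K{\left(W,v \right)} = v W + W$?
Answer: $4106$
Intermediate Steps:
$K{\left(W,v \right)} = W + W v$ ($K{\left(W,v \right)} = W v + W = W + W v$)
$\left(K{\left(104,40 \right)} + 5 \left(-10\right)\right) + B{\left(-108 \right)} = \left(104 \left(1 + 40\right) + 5 \left(-10\right)\right) - 108 = \left(104 \cdot 41 - 50\right) - 108 = \left(4264 - 50\right) - 108 = 4214 - 108 = 4106$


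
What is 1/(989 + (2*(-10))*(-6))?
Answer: 1/1109 ≈ 0.00090171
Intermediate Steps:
1/(989 + (2*(-10))*(-6)) = 1/(989 - 20*(-6)) = 1/(989 + 120) = 1/1109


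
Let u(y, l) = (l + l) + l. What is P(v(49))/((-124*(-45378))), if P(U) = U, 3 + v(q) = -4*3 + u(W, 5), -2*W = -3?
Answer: 0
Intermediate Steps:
W = 3/2 (W = -½*(-3) = 3/2 ≈ 1.5000)
u(y, l) = 3*l (u(y, l) = 2*l + l = 3*l)
v(q) = 0 (v(q) = -3 + (-4*3 + 3*5) = -3 + (-12 + 15) = -3 + 3 = 0)
P(v(49))/((-124*(-45378))) = 0/((-124*(-45378))) = 0/5626872 = 0*(1/5626872) = 0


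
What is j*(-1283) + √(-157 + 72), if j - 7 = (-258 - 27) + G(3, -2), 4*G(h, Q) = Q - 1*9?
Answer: 1440809/4 + I*√85 ≈ 3.602e+5 + 9.2195*I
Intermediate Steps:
G(h, Q) = -9/4 + Q/4 (G(h, Q) = (Q - 1*9)/4 = (Q - 9)/4 = (-9 + Q)/4 = -9/4 + Q/4)
j = -1123/4 (j = 7 + ((-258 - 27) + (-9/4 + (¼)*(-2))) = 7 + (-285 + (-9/4 - ½)) = 7 + (-285 - 11/4) = 7 - 1151/4 = -1123/4 ≈ -280.75)
j*(-1283) + √(-157 + 72) = -1123/4*(-1283) + √(-157 + 72) = 1440809/4 + √(-85) = 1440809/4 + I*√85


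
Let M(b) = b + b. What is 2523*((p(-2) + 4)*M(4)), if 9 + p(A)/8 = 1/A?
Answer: -1453248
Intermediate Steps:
p(A) = -72 + 8/A
M(b) = 2*b
2523*((p(-2) + 4)*M(4)) = 2523*(((-72 + 8/(-2)) + 4)*(2*4)) = 2523*(((-72 + 8*(-1/2)) + 4)*8) = 2523*(((-72 - 4) + 4)*8) = 2523*((-76 + 4)*8) = 2523*(-72*8) = 2523*(-576) = -1453248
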